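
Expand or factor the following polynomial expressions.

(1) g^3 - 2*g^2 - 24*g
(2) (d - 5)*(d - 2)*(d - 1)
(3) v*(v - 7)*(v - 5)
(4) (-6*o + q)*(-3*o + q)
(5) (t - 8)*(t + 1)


(1) = g*(g - 6)*(g + 4)
(2) = d^3 - 8*d^2 + 17*d - 10
(3) = v^3 - 12*v^2 + 35*v
(4) = 18*o^2 - 9*o*q + q^2
(5) = t^2 - 7*t - 8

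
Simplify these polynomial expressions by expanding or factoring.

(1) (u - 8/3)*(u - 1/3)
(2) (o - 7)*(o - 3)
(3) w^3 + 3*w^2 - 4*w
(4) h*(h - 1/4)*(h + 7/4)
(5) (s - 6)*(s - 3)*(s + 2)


(1) = u^2 - 3*u + 8/9
(2) = o^2 - 10*o + 21
(3) = w*(w - 1)*(w + 4)
(4) = h^3 + 3*h^2/2 - 7*h/16
(5) = s^3 - 7*s^2 + 36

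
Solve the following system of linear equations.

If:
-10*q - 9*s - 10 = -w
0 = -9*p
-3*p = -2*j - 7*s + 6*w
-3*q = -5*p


Then:
j = 47*w/18 + 35/9
p = 0
q = 0
s = w/9 - 10/9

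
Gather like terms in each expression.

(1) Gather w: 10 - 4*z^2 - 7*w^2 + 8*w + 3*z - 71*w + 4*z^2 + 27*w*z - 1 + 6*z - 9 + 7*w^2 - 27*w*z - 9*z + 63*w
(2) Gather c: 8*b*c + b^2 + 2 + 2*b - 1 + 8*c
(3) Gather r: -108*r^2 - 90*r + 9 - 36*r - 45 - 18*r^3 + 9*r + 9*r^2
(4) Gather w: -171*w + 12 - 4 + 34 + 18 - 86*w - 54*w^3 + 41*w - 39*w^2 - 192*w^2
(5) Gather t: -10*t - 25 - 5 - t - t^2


(1) = 0
(2) = b^2 + 2*b + c*(8*b + 8) + 1
(3) = -18*r^3 - 99*r^2 - 117*r - 36
(4) = -54*w^3 - 231*w^2 - 216*w + 60
(5) = -t^2 - 11*t - 30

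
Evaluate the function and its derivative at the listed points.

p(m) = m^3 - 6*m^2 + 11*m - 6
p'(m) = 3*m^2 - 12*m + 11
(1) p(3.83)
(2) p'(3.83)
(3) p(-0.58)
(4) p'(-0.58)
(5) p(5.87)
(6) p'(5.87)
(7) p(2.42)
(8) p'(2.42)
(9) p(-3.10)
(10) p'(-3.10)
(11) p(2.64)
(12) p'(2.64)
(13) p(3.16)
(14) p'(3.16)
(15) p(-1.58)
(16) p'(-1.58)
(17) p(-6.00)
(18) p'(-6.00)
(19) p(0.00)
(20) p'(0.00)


(1) = 4.30
(2) = 9.05
(3) = -14.59
(4) = 18.97
(5) = 54.09
(6) = 43.93
(7) = -0.35
(8) = -0.47
(9) = -127.55
(10) = 77.03
(11) = -0.38
(12) = 0.23
(13) = 0.40
(14) = 3.04
(15) = -42.30
(16) = 37.45
(17) = -504.00
(18) = 191.00
(19) = -6.00
(20) = 11.00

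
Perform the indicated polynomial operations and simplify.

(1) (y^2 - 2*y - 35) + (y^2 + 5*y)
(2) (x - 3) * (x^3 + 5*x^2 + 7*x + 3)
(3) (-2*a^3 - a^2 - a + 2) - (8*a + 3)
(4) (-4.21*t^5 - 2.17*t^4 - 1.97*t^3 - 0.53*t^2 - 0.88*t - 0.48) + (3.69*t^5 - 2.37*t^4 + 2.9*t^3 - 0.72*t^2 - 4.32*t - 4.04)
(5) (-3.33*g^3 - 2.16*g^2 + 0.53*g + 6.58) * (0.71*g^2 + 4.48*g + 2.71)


(1) = 2*y^2 + 3*y - 35
(2) = x^4 + 2*x^3 - 8*x^2 - 18*x - 9
(3) = -2*a^3 - a^2 - 9*a - 1
(4) = -0.52*t^5 - 4.54*t^4 + 0.93*t^3 - 1.25*t^2 - 5.2*t - 4.52
(5) = -2.3643*g^5 - 16.452*g^4 - 18.3248*g^3 + 1.1926*g^2 + 30.9147*g + 17.8318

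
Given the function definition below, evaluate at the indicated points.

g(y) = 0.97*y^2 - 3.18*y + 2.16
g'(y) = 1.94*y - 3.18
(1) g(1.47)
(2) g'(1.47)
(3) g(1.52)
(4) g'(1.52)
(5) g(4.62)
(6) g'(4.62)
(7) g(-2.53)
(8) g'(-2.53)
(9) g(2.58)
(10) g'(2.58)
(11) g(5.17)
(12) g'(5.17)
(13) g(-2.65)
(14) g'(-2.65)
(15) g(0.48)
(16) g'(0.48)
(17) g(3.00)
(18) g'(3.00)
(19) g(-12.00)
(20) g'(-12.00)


(1) = -0.42
(2) = -0.33
(3) = -0.43
(4) = -0.23
(5) = 8.17
(6) = 5.78
(7) = 16.41
(8) = -8.09
(9) = 0.41
(10) = 1.83
(11) = 11.65
(12) = 6.85
(13) = 17.40
(14) = -8.32
(15) = 0.86
(16) = -2.25
(17) = 1.35
(18) = 2.64
(19) = 180.00
(20) = -26.46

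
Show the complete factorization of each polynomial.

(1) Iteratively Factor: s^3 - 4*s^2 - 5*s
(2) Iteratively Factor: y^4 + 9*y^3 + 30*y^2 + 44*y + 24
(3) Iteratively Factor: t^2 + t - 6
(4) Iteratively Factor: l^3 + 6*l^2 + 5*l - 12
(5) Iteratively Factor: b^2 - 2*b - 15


(1) = (s - 5)*(s^2 + s) = (s - 5)*(s + 1)*(s)
(2) = (y + 2)*(y^3 + 7*y^2 + 16*y + 12) = (y + 2)^2*(y^2 + 5*y + 6) = (y + 2)^3*(y + 3)
(3) = (t + 3)*(t - 2)
(4) = (l + 4)*(l^2 + 2*l - 3) = (l - 1)*(l + 4)*(l + 3)
(5) = (b + 3)*(b - 5)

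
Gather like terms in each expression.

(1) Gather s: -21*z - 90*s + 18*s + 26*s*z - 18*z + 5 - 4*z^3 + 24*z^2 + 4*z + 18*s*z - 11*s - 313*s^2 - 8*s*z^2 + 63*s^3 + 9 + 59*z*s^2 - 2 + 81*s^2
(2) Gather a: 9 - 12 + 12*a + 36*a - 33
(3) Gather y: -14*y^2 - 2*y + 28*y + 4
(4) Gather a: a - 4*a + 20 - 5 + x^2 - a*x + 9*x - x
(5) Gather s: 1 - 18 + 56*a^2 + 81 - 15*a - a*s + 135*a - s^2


(1) = 63*s^3 + s^2*(59*z - 232) + s*(-8*z^2 + 44*z - 83) - 4*z^3 + 24*z^2 - 35*z + 12
(2) = 48*a - 36
(3) = -14*y^2 + 26*y + 4
(4) = a*(-x - 3) + x^2 + 8*x + 15
(5) = 56*a^2 - a*s + 120*a - s^2 + 64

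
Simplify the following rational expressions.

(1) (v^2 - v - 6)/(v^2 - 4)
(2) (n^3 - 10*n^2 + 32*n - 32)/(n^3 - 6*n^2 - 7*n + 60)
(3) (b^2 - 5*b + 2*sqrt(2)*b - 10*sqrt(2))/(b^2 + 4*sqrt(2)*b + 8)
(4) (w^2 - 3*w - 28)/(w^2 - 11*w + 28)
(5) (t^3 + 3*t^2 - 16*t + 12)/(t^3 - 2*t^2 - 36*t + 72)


(1) = (v - 3)/(v - 2)
(2) = (n^2 - 6*n + 8)/(n^2 - 2*n - 15)
(3) = (b - 5)/(b + 2*sqrt(2))
(4) = (w + 4)/(w - 4)
(5) = (t - 1)/(t - 6)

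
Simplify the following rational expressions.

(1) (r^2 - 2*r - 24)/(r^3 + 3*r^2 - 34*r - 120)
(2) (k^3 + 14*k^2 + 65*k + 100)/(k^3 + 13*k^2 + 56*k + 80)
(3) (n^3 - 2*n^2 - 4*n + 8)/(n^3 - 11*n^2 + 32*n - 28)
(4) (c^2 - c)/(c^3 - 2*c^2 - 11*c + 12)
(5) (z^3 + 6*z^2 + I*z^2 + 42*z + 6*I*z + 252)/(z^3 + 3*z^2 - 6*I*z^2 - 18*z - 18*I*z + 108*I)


(1) = 1/(r + 5)
(2) = (k + 5)/(k + 4)
(3) = (n + 2)/(n - 7)
(4) = c/(c^2 - c - 12)
(5) = (z + 7*I)/(z - 3)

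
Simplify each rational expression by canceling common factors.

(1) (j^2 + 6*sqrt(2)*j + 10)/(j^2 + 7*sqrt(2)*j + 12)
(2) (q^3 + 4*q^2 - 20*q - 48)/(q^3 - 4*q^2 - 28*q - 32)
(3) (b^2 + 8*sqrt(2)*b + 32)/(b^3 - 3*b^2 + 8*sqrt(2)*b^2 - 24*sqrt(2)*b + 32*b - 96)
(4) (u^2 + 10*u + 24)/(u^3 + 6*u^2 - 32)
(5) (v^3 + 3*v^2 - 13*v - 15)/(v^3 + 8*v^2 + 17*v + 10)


(1) = (j + 5*sqrt(2))/(j + 6*sqrt(2))
(2) = (q^2 + 2*q - 24)/(q^2 - 6*q - 16)
(3) = 1/(b - 3)
(4) = (u + 6)/(u^2 + 2*u - 8)
(5) = (v - 3)/(v + 2)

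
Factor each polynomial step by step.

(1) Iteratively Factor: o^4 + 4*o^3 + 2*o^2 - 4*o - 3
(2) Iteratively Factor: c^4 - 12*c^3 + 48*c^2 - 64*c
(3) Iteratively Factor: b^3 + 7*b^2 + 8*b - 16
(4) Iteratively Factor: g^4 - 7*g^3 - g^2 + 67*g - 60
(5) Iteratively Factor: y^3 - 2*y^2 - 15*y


(1) = (o + 1)*(o^3 + 3*o^2 - o - 3) = (o + 1)^2*(o^2 + 2*o - 3) = (o - 1)*(o + 1)^2*(o + 3)
(2) = (c)*(c^3 - 12*c^2 + 48*c - 64) = c*(c - 4)*(c^2 - 8*c + 16) = c*(c - 4)^2*(c - 4)
(3) = (b + 4)*(b^2 + 3*b - 4) = (b - 1)*(b + 4)*(b + 4)
(4) = (g - 1)*(g^3 - 6*g^2 - 7*g + 60) = (g - 5)*(g - 1)*(g^2 - g - 12) = (g - 5)*(g - 4)*(g - 1)*(g + 3)
(5) = (y)*(y^2 - 2*y - 15) = y*(y - 5)*(y + 3)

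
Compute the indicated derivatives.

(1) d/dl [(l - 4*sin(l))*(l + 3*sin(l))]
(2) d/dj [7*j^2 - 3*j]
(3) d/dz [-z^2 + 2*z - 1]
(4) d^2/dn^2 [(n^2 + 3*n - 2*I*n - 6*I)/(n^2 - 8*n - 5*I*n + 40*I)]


(1) = -l*cos(l) + 2*l - sin(l) - 12*sin(2*l)
(2) = 14*j - 3
(3) = 2 - 2*z
(4) = (n^3*(22 + 6*I) - 276*I*n^2 + n*(-660 - 432*I) - 2640 + 2252*I)/(n^6 + n^5*(-24 - 15*I) + n^4*(117 + 360*I) + n^3*(1288 - 2755*I) + n^2*(-14400 + 4680*I) + n*(38400 + 24000*I) - 64000*I)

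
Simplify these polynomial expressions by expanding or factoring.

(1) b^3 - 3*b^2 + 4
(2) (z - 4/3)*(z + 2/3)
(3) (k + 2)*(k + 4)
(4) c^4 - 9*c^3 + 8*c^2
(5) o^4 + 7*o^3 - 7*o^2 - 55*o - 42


(1) = (b - 2)^2*(b + 1)
(2) = z^2 - 2*z/3 - 8/9
(3) = k^2 + 6*k + 8
(4) = c^2*(c - 8)*(c - 1)
(5) = (o - 3)*(o + 1)*(o + 2)*(o + 7)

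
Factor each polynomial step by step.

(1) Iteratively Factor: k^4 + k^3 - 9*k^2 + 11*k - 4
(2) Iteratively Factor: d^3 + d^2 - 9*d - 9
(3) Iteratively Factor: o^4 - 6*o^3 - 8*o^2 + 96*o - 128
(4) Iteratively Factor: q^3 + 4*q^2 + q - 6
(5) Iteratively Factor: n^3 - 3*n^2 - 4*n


(1) = (k + 4)*(k^3 - 3*k^2 + 3*k - 1) = (k - 1)*(k + 4)*(k^2 - 2*k + 1) = (k - 1)^2*(k + 4)*(k - 1)
(2) = (d - 3)*(d^2 + 4*d + 3) = (d - 3)*(d + 3)*(d + 1)
(3) = (o - 2)*(o^3 - 4*o^2 - 16*o + 64) = (o - 2)*(o + 4)*(o^2 - 8*o + 16) = (o - 4)*(o - 2)*(o + 4)*(o - 4)
(4) = (q + 3)*(q^2 + q - 2) = (q - 1)*(q + 3)*(q + 2)
(5) = (n + 1)*(n^2 - 4*n) = n*(n + 1)*(n - 4)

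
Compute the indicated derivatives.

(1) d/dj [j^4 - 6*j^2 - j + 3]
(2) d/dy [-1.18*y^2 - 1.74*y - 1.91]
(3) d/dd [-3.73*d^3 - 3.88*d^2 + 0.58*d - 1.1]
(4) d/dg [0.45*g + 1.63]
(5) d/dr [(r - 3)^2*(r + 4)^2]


(1) = 4*j^3 - 12*j - 1
(2) = -2.36*y - 1.74
(3) = -11.19*d^2 - 7.76*d + 0.58
(4) = 0.450000000000000
(5) = 2*(r - 3)*(r + 4)*(2*r + 1)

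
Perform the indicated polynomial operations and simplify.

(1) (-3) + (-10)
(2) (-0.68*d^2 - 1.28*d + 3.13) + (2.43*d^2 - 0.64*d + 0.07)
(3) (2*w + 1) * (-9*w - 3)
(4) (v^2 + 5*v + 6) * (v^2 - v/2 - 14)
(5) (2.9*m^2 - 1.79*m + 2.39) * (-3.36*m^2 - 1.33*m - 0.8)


(1) = -13
(2) = 1.75*d^2 - 1.92*d + 3.2
(3) = -18*w^2 - 15*w - 3
(4) = v^4 + 9*v^3/2 - 21*v^2/2 - 73*v - 84
(5) = -9.744*m^4 + 2.1574*m^3 - 7.9697*m^2 - 1.7467*m - 1.912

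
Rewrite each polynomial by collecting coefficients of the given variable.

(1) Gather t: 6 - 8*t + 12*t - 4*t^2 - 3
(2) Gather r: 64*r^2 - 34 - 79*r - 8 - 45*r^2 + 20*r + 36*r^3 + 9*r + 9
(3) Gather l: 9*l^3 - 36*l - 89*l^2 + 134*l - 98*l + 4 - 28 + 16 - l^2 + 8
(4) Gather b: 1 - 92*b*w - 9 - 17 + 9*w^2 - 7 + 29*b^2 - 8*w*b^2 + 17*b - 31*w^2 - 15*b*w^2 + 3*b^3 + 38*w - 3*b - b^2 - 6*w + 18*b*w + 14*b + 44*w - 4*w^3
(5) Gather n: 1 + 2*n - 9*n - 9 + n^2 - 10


(1) = -4*t^2 + 4*t + 3
(2) = 36*r^3 + 19*r^2 - 50*r - 33
(3) = 9*l^3 - 90*l^2
(4) = 3*b^3 + b^2*(28 - 8*w) + b*(-15*w^2 - 74*w + 28) - 4*w^3 - 22*w^2 + 76*w - 32
(5) = n^2 - 7*n - 18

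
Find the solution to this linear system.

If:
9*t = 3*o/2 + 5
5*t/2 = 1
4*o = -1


Then:
No Solution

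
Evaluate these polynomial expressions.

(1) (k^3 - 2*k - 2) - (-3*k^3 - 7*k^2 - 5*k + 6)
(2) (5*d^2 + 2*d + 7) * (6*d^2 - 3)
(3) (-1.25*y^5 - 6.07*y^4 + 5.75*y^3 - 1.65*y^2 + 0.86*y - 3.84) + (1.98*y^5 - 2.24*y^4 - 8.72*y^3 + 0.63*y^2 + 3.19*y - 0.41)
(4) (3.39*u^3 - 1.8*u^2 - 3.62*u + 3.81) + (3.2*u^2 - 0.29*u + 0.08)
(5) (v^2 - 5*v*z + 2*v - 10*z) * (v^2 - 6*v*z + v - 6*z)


(1) = 4*k^3 + 7*k^2 + 3*k - 8
(2) = 30*d^4 + 12*d^3 + 27*d^2 - 6*d - 21
(3) = 0.73*y^5 - 8.31*y^4 - 2.97*y^3 - 1.02*y^2 + 4.05*y - 4.25
(4) = 3.39*u^3 + 1.4*u^2 - 3.91*u + 3.89
(5) = v^4 - 11*v^3*z + 3*v^3 + 30*v^2*z^2 - 33*v^2*z + 2*v^2 + 90*v*z^2 - 22*v*z + 60*z^2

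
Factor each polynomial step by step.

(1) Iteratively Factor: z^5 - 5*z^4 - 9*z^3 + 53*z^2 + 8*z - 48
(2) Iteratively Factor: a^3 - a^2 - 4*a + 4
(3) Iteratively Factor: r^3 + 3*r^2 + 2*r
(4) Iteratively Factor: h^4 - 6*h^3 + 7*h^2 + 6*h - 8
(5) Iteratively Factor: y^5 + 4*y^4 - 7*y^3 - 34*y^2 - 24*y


(1) = (z - 4)*(z^4 - z^3 - 13*z^2 + z + 12) = (z - 4)^2*(z^3 + 3*z^2 - z - 3) = (z - 4)^2*(z + 3)*(z^2 - 1) = (z - 4)^2*(z - 1)*(z + 3)*(z + 1)
(2) = (a - 2)*(a^2 + a - 2) = (a - 2)*(a - 1)*(a + 2)
(3) = (r + 2)*(r^2 + r) = r*(r + 2)*(r + 1)
(4) = (h - 1)*(h^3 - 5*h^2 + 2*h + 8) = (h - 2)*(h - 1)*(h^2 - 3*h - 4) = (h - 2)*(h - 1)*(h + 1)*(h - 4)
(5) = (y)*(y^4 + 4*y^3 - 7*y^2 - 34*y - 24) = y*(y - 3)*(y^3 + 7*y^2 + 14*y + 8) = y*(y - 3)*(y + 1)*(y^2 + 6*y + 8) = y*(y - 3)*(y + 1)*(y + 4)*(y + 2)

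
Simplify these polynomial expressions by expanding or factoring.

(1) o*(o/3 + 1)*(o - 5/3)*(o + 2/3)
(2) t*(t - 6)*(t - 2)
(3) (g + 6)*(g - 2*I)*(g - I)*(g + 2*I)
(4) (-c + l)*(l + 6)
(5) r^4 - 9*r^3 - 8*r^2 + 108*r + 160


(1) = o^4/3 + 2*o^3/3 - 37*o^2/27 - 10*o/9
(2) = t^3 - 8*t^2 + 12*t
(3) = g^4 + 6*g^3 - I*g^3 + 4*g^2 - 6*I*g^2 + 24*g - 4*I*g - 24*I
(4) = -c*l - 6*c + l^2 + 6*l
(5) = (r - 8)*(r - 5)*(r + 2)^2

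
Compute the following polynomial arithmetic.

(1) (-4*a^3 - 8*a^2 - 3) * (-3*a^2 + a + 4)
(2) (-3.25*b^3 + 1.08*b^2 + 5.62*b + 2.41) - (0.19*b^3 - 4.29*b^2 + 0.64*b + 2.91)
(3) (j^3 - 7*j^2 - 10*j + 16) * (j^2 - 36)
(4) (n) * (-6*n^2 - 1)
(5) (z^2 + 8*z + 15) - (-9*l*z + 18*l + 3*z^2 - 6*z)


(1) = 12*a^5 + 20*a^4 - 24*a^3 - 23*a^2 - 3*a - 12
(2) = -3.44*b^3 + 5.37*b^2 + 4.98*b - 0.5
(3) = j^5 - 7*j^4 - 46*j^3 + 268*j^2 + 360*j - 576
(4) = -6*n^3 - n
(5) = 9*l*z - 18*l - 2*z^2 + 14*z + 15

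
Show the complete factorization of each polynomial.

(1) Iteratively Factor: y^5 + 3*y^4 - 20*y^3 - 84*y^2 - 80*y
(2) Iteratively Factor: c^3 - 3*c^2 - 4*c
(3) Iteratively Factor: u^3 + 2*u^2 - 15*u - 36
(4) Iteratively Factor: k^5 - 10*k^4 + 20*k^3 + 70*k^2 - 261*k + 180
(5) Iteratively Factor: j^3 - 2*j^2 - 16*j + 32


(1) = (y + 4)*(y^4 - y^3 - 16*y^2 - 20*y) = y*(y + 4)*(y^3 - y^2 - 16*y - 20) = y*(y + 2)*(y + 4)*(y^2 - 3*y - 10) = y*(y - 5)*(y + 2)*(y + 4)*(y + 2)
(2) = (c - 4)*(c^2 + c) = (c - 4)*(c + 1)*(c)
(3) = (u + 3)*(u^2 - u - 12) = (u - 4)*(u + 3)*(u + 3)
(4) = (k - 3)*(k^4 - 7*k^3 - k^2 + 67*k - 60) = (k - 3)*(k + 3)*(k^3 - 10*k^2 + 29*k - 20) = (k - 3)*(k - 1)*(k + 3)*(k^2 - 9*k + 20) = (k - 5)*(k - 3)*(k - 1)*(k + 3)*(k - 4)
(5) = (j + 4)*(j^2 - 6*j + 8) = (j - 4)*(j + 4)*(j - 2)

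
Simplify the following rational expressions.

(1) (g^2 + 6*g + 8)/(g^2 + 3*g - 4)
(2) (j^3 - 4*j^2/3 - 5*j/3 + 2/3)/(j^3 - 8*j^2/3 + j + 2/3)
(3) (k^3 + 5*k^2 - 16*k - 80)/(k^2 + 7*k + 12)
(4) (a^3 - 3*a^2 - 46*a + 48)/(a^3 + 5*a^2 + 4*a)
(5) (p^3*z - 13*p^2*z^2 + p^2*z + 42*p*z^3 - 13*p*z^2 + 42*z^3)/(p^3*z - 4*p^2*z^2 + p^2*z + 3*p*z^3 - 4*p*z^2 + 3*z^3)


(1) = (g + 2)/(g - 1)
(2) = (3*j^2 + 2*j - 1)/(3*j^2 - 2*j - 1)
(3) = (k^2 + k - 20)/(k + 3)
(4) = (a^3 - 3*a^2 - 46*a + 48)/(a^3 + 5*a^2 + 4*a)
(5) = (p^2 - 13*p*z + 42*z^2)/(p^2 - 4*p*z + 3*z^2)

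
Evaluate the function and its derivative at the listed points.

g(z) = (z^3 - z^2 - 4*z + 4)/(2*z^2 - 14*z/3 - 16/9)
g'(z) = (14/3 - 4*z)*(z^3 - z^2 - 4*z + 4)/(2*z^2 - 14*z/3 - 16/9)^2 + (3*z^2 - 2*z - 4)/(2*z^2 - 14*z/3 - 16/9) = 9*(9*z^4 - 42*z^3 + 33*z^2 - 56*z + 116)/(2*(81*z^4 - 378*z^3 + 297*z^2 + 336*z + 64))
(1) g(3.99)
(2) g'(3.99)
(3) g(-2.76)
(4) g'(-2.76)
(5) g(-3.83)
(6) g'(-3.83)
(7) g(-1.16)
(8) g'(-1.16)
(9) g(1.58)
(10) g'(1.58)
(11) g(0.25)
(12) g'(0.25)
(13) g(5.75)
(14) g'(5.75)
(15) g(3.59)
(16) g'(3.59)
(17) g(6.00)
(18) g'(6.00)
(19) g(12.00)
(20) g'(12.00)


(1) = 3.11
(2) = 0.05
(3) = -0.52
(4) = 0.62
(5) = -1.13
(6) = 0.55
(7) = 0.91
(8) = 1.71
(9) = 0.21
(10) = 0.00
(11) = -1.05
(12) = 2.89
(13) = 3.68
(14) = 0.43
(15) = 3.18
(16) = -0.46
(17) = 3.79
(18) = 0.44
(19) = 6.69
(20) = 0.50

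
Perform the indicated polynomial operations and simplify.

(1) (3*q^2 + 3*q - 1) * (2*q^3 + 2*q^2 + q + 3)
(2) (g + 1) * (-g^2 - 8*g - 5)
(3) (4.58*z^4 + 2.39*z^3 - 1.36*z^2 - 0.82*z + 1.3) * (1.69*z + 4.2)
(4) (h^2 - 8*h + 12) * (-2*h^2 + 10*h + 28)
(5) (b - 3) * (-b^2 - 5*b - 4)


(1) = 6*q^5 + 12*q^4 + 7*q^3 + 10*q^2 + 8*q - 3
(2) = -g^3 - 9*g^2 - 13*g - 5
(3) = 7.7402*z^5 + 23.2751*z^4 + 7.7396*z^3 - 7.0978*z^2 - 1.247*z + 5.46
(4) = -2*h^4 + 26*h^3 - 76*h^2 - 104*h + 336
(5) = -b^3 - 2*b^2 + 11*b + 12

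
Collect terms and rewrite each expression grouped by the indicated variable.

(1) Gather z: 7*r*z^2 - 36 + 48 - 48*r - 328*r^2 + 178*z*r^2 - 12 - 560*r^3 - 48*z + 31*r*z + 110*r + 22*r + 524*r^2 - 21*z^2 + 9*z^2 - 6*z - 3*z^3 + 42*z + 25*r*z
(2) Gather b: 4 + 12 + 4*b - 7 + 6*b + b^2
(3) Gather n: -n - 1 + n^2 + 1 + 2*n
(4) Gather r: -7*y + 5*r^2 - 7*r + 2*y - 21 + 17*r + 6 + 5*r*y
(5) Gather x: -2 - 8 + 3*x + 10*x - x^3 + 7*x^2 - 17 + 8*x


(1) = -560*r^3 + 196*r^2 + 84*r - 3*z^3 + z^2*(7*r - 12) + z*(178*r^2 + 56*r - 12)
(2) = b^2 + 10*b + 9
(3) = n^2 + n
(4) = 5*r^2 + r*(5*y + 10) - 5*y - 15
(5) = -x^3 + 7*x^2 + 21*x - 27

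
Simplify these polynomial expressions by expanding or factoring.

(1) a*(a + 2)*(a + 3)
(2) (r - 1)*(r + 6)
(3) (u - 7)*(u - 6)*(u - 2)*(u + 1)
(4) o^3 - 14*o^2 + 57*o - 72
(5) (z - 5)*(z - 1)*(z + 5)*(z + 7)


(1) = a^3 + 5*a^2 + 6*a
(2) = r^2 + 5*r - 6
(3) = u^4 - 14*u^3 + 53*u^2 - 16*u - 84
(4) = (o - 8)*(o - 3)^2
(5) = z^4 + 6*z^3 - 32*z^2 - 150*z + 175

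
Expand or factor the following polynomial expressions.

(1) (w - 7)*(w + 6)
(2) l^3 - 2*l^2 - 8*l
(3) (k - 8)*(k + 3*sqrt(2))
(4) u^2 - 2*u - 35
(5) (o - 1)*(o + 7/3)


(1) = w^2 - w - 42
(2) = l*(l - 4)*(l + 2)
(3) = k^2 - 8*k + 3*sqrt(2)*k - 24*sqrt(2)
(4) = (u - 7)*(u + 5)
(5) = o^2 + 4*o/3 - 7/3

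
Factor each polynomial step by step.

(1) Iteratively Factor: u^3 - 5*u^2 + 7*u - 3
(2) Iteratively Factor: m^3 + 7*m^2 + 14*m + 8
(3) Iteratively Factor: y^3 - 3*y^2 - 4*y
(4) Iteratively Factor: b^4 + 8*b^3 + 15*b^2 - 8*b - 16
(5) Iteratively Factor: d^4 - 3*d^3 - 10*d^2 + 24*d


(1) = (u - 3)*(u^2 - 2*u + 1) = (u - 3)*(u - 1)*(u - 1)
(2) = (m + 2)*(m^2 + 5*m + 4) = (m + 1)*(m + 2)*(m + 4)
(3) = (y)*(y^2 - 3*y - 4) = y*(y - 4)*(y + 1)
(4) = (b + 1)*(b^3 + 7*b^2 + 8*b - 16) = (b + 1)*(b + 4)*(b^2 + 3*b - 4) = (b + 1)*(b + 4)^2*(b - 1)
(5) = (d + 3)*(d^3 - 6*d^2 + 8*d) = d*(d + 3)*(d^2 - 6*d + 8) = d*(d - 2)*(d + 3)*(d - 4)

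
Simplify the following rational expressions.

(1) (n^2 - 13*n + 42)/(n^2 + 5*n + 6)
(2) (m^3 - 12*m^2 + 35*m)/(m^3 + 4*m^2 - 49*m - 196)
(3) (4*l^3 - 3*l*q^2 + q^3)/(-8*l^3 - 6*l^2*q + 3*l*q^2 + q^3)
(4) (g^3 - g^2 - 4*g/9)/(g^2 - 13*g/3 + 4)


(1) = (n^2 - 13*n + 42)/(n^2 + 5*n + 6)
(2) = (m^2 - 5*m)/(m^2 + 11*m + 28)
(3) = (-2*l + q)/(4*l + q)
(4) = (3*g^2 + g)/(3*g - 9)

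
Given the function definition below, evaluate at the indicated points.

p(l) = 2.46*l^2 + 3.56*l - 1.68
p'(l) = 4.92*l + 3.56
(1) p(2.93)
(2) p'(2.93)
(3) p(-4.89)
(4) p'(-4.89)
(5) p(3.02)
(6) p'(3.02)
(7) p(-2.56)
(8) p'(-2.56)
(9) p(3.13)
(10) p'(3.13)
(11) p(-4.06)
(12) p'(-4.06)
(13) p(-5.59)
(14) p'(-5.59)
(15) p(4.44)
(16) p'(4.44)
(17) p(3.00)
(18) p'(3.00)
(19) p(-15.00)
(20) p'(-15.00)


(1) = 29.87
(2) = 17.98
(3) = 39.74
(4) = -20.50
(5) = 31.51
(6) = 18.42
(7) = 5.33
(8) = -9.04
(9) = 33.56
(10) = 18.96
(11) = 24.42
(12) = -16.42
(13) = 55.29
(14) = -23.94
(15) = 62.62
(16) = 25.40
(17) = 31.14
(18) = 18.32
(19) = 498.42
(20) = -70.24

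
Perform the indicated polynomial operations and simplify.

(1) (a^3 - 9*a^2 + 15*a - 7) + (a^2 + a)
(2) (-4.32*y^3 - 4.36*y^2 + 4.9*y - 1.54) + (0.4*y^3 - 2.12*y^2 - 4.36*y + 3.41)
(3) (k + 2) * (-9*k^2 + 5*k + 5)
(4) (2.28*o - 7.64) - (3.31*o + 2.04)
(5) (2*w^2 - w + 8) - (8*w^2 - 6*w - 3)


(1) = a^3 - 8*a^2 + 16*a - 7
(2) = -3.92*y^3 - 6.48*y^2 + 0.54*y + 1.87
(3) = -9*k^3 - 13*k^2 + 15*k + 10
(4) = -1.03*o - 9.68
(5) = -6*w^2 + 5*w + 11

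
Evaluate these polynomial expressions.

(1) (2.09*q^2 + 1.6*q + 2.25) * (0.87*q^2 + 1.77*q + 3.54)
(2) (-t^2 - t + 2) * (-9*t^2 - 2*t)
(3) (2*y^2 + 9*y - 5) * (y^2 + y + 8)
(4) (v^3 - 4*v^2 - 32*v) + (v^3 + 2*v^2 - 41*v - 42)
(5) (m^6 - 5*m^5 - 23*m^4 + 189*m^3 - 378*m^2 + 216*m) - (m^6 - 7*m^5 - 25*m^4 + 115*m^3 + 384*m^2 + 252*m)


(1) = 1.8183*q^4 + 5.0913*q^3 + 12.1881*q^2 + 9.6465*q + 7.965
(2) = 9*t^4 + 11*t^3 - 16*t^2 - 4*t
(3) = 2*y^4 + 11*y^3 + 20*y^2 + 67*y - 40
(4) = 2*v^3 - 2*v^2 - 73*v - 42
(5) = 2*m^5 + 2*m^4 + 74*m^3 - 762*m^2 - 36*m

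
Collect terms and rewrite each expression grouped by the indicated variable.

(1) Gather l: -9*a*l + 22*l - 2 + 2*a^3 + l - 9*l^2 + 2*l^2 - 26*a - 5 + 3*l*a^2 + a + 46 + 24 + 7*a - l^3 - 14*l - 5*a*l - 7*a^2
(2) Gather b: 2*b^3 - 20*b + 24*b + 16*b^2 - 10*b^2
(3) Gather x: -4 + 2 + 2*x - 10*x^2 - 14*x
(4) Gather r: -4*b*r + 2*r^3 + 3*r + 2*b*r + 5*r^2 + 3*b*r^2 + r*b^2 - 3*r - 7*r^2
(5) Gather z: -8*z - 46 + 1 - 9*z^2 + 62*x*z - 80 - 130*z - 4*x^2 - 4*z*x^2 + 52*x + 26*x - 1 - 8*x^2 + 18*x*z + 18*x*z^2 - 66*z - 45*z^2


(1) = 2*a^3 - 7*a^2 - 18*a - l^3 - 7*l^2 + l*(3*a^2 - 14*a + 9) + 63
(2) = 2*b^3 + 6*b^2 + 4*b
(3) = -10*x^2 - 12*x - 2
(4) = 2*r^3 + r^2*(3*b - 2) + r*(b^2 - 2*b)
(5) = -12*x^2 + 78*x + z^2*(18*x - 54) + z*(-4*x^2 + 80*x - 204) - 126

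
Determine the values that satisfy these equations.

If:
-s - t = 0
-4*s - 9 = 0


Then:
s = -9/4
t = 9/4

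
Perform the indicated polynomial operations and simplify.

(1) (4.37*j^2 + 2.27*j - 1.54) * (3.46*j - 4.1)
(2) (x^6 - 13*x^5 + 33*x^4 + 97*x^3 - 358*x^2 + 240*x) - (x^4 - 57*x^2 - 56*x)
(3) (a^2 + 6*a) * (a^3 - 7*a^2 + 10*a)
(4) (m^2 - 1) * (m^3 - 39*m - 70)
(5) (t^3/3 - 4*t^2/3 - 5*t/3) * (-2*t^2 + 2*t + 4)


(1) = 15.1202*j^3 - 10.0628*j^2 - 14.6354*j + 6.314
(2) = x^6 - 13*x^5 + 32*x^4 + 97*x^3 - 301*x^2 + 296*x
(3) = a^5 - a^4 - 32*a^3 + 60*a^2
(4) = m^5 - 40*m^3 - 70*m^2 + 39*m + 70
(5) = -2*t^5/3 + 10*t^4/3 + 2*t^3 - 26*t^2/3 - 20*t/3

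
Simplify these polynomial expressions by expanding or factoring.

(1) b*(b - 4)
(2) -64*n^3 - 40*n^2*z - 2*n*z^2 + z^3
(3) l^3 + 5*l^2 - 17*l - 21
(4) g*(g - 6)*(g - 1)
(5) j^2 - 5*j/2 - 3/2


(1) = b^2 - 4*b
(2) = (-8*n + z)*(2*n + z)*(4*n + z)
(3) = (l - 3)*(l + 1)*(l + 7)
(4) = g^3 - 7*g^2 + 6*g
(5) = (j - 3)*(j + 1/2)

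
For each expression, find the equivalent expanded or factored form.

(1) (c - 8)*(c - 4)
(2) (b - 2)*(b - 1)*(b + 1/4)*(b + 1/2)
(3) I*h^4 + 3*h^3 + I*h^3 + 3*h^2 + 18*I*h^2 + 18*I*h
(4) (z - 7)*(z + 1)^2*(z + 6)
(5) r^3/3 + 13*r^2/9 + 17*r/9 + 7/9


(1) = c^2 - 12*c + 32
(2) = b^4 - 9*b^3/4 - b^2/8 + 9*b/8 + 1/4
(3) = h*(h - 6*I)*(h + 3*I)*(I*h + I)
(4) = z^4 + z^3 - 43*z^2 - 85*z - 42
(5) = (r/3 + 1/3)*(r + 1)*(r + 7/3)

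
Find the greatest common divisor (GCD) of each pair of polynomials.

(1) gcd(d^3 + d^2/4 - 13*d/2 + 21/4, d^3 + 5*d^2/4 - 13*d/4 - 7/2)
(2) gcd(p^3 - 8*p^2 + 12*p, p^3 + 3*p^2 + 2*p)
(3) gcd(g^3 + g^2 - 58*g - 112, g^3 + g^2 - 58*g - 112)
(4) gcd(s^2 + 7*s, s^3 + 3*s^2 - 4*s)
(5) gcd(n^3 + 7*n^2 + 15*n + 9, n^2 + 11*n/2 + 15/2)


(1) = gcd((d - 7/4)*(d - 1)*(d + 3), (d - 7/4)*(d + 1)*(d + 2)) = d - 7/4
(2) = gcd(p*(p - 6)*(p - 2), p*(p + 1)*(p + 2)) = p
(3) = g^3 + g^2 - 58*g - 112
(4) = s
(5) = gcd((n + 1)*(n + 3)^2, (n + 5/2)*(n + 3)) = n + 3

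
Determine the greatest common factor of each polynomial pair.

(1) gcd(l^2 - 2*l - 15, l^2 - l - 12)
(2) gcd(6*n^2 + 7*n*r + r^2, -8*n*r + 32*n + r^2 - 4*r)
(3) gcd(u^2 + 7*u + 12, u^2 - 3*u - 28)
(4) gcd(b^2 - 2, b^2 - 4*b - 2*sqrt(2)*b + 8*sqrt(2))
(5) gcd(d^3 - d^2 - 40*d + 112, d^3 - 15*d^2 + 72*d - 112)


(1) = l + 3
(2) = gcd((n + r)*(6*n + r), (-8*n + r)*(r - 4)) = 1
(3) = u + 4
(4) = 1
(5) = gcd((d - 4)^2*(d + 7), (d - 7)*(d - 4)^2) = d^2 - 8*d + 16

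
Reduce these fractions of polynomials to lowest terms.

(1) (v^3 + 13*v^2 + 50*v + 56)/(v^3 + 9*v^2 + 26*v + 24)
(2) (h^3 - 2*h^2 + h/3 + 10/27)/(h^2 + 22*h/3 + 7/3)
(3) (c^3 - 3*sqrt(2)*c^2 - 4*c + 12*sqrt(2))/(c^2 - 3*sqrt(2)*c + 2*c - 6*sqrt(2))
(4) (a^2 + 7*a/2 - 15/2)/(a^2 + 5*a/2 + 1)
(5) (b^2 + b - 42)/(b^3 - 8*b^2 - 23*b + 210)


(1) = (v + 7)/(v + 3)
(2) = (9*h^2 - 21*h + 10)/(9*h + 63)
(3) = c - 2
(4) = (2*a^2 + 7*a - 15)/(2*a^2 + 5*a + 2)
(5) = (b + 7)/(b^2 - 2*b - 35)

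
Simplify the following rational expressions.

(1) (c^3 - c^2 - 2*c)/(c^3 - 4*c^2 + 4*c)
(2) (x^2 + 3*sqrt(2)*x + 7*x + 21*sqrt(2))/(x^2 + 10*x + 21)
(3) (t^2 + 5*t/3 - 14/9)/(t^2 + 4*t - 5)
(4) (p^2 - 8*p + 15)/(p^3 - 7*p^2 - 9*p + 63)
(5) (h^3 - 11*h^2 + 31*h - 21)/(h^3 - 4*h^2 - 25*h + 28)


(1) = (c + 1)/(c - 2)
(2) = (x + 3*sqrt(2))/(x + 3)
(3) = (9*t^2 + 15*t - 14)/(9*t^2 + 36*t - 45)
(4) = (p - 5)/(p^2 - 4*p - 21)
(5) = (h - 3)/(h + 4)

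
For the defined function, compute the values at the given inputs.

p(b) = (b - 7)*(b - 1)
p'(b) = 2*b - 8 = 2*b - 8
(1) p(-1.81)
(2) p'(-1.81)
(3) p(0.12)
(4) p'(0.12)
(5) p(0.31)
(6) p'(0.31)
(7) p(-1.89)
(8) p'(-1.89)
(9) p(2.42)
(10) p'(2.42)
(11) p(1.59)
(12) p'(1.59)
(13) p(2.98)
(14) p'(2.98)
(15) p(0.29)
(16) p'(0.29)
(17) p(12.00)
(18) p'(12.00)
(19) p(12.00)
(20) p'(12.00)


(1) = 24.76
(2) = -11.62
(3) = 6.05
(4) = -7.76
(5) = 4.62
(6) = -7.38
(7) = 25.69
(8) = -11.78
(9) = -6.50
(10) = -3.16
(11) = -3.19
(12) = -4.82
(13) = -7.96
(14) = -2.04
(15) = 4.76
(16) = -7.42
(17) = 55.00
(18) = 16.00
(19) = 55.00
(20) = 16.00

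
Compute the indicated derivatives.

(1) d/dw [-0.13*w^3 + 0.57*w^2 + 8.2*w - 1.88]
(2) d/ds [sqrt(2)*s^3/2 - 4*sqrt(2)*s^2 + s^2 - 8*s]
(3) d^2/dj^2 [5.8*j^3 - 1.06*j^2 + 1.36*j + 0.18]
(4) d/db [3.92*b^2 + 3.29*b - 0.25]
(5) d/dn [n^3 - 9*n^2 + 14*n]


(1) = -0.39*w^2 + 1.14*w + 8.2
(2) = 3*sqrt(2)*s^2/2 - 8*sqrt(2)*s + 2*s - 8
(3) = 34.8*j - 2.12
(4) = 7.84*b + 3.29
(5) = 3*n^2 - 18*n + 14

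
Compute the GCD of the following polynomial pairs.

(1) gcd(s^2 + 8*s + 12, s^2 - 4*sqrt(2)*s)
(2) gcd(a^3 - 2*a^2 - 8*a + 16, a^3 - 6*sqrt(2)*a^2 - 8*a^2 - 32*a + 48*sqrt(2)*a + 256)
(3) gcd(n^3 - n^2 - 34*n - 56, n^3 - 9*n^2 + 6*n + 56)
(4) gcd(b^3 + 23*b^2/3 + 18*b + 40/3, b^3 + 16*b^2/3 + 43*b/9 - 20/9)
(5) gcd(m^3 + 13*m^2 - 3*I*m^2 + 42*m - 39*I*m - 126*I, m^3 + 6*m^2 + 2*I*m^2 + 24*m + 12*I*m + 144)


(1) = gcd((s + 2)*(s + 6), s*(s - 4*sqrt(2))) = 1
(2) = gcd((a - 2)*(a - 2*sqrt(2))*(a + 2*sqrt(2)), (a - 8)*(a - 8*sqrt(2))*(a + 2*sqrt(2))) = a + 2*sqrt(2)
(3) = n^2 - 5*n - 14
(4) = b^2 + 17*b/3 + 20/3
(5) = m + 6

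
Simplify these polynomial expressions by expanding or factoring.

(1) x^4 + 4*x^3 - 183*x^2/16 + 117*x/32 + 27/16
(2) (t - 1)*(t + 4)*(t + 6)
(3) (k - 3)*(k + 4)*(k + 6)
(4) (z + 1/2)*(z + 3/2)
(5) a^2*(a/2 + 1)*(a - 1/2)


(1) = (x - 3/2)*(x - 3/4)*(x + 1/4)*(x + 6)
(2) = t^3 + 9*t^2 + 14*t - 24
(3) = k^3 + 7*k^2 - 6*k - 72
(4) = z^2 + 2*z + 3/4
(5) = a^4/2 + 3*a^3/4 - a^2/2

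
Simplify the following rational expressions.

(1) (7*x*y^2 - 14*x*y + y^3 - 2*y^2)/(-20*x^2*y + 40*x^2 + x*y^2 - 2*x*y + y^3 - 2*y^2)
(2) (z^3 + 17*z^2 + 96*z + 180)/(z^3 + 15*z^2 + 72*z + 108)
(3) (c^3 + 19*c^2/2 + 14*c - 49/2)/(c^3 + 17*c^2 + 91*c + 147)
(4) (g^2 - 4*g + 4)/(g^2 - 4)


(1) = (-7*x*y - y^2)/(20*x^2 - x*y - y^2)
(2) = (z + 5)/(z + 3)
(3) = (2*c^2 + 5*c - 7)/(2*c^2 + 20*c + 42)
(4) = (g - 2)/(g + 2)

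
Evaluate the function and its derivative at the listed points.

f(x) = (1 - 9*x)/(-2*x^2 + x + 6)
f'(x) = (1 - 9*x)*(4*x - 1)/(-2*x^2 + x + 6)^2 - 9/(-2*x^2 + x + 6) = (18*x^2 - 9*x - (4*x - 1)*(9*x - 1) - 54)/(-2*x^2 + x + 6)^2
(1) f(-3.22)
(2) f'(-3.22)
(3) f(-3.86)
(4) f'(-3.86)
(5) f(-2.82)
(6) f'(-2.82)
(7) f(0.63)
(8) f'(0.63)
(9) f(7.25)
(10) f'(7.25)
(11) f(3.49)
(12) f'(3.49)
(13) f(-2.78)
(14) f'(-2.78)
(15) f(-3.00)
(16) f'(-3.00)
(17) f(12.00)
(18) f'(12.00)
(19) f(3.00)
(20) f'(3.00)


(1) = -1.67
(2) = -0.79
(3) = -1.29
(4) = -0.44
(5) = -2.07
(6) = -1.29
(7) = -0.80
(8) = -1.75
(9) = 0.70
(10) = -0.12
(11) = 2.05
(12) = -1.18
(13) = -2.13
(14) = -1.37
(15) = -1.87
(16) = -1.02
(17) = 0.40
(18) = -0.04
(19) = 2.89
(20) = -2.53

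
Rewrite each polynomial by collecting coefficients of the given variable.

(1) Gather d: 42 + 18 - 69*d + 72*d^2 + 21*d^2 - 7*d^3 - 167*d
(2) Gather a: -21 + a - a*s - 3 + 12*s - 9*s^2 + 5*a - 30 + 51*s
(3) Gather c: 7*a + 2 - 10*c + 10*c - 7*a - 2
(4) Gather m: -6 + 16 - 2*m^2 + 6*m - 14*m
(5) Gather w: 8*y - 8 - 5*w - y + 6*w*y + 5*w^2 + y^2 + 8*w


(1) = -7*d^3 + 93*d^2 - 236*d + 60
(2) = a*(6 - s) - 9*s^2 + 63*s - 54
(3) = 0
(4) = -2*m^2 - 8*m + 10
(5) = 5*w^2 + w*(6*y + 3) + y^2 + 7*y - 8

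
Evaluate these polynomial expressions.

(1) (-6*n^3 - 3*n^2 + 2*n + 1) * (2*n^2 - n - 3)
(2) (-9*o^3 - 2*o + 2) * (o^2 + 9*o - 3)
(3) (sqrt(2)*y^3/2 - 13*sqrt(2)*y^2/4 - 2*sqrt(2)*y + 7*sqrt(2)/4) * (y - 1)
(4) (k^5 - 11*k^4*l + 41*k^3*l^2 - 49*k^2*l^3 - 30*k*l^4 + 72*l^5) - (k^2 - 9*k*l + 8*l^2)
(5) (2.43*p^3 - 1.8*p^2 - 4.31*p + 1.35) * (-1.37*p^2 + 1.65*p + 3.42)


(1) = -12*n^5 + 25*n^3 + 9*n^2 - 7*n - 3
(2) = -9*o^5 - 81*o^4 + 25*o^3 - 16*o^2 + 24*o - 6
(3) = sqrt(2)*y^4/2 - 15*sqrt(2)*y^3/4 + 5*sqrt(2)*y^2/4 + 15*sqrt(2)*y/4 - 7*sqrt(2)/4
(4) = k^5 - 11*k^4*l + 41*k^3*l^2 - 49*k^2*l^3 - k^2 - 30*k*l^4 + 9*k*l + 72*l^5 - 8*l^2
(5) = -3.3291*p^5 + 6.4755*p^4 + 11.2453*p^3 - 15.117*p^2 - 12.5127*p + 4.617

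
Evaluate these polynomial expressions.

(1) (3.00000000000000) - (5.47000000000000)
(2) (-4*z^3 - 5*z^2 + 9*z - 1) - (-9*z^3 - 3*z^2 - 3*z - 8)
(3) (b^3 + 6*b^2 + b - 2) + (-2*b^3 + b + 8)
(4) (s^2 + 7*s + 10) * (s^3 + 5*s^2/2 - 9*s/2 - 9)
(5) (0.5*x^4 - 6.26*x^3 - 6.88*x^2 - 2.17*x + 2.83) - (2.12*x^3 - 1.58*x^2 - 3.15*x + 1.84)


(1) = -2.47000000000000
(2) = 5*z^3 - 2*z^2 + 12*z + 7
(3) = -b^3 + 6*b^2 + 2*b + 6
(4) = s^5 + 19*s^4/2 + 23*s^3 - 31*s^2/2 - 108*s - 90
(5) = 0.5*x^4 - 8.38*x^3 - 5.3*x^2 + 0.98*x + 0.99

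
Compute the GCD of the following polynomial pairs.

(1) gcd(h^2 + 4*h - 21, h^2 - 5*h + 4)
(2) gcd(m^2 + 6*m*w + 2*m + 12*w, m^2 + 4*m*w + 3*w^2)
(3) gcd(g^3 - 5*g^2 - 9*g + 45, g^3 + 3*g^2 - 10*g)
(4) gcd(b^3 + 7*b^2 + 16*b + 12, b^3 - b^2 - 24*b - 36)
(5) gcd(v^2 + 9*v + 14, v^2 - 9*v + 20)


(1) = gcd((h - 3)*(h + 7), (h - 4)*(h - 1)) = 1
(2) = 1
(3) = gcd((g - 5)*(g - 3)*(g + 3), g*(g - 2)*(g + 5)) = 1
(4) = b^2 + 5*b + 6
(5) = gcd((v + 2)*(v + 7), (v - 5)*(v - 4)) = 1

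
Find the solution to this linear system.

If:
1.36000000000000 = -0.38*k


Then:
k = -3.58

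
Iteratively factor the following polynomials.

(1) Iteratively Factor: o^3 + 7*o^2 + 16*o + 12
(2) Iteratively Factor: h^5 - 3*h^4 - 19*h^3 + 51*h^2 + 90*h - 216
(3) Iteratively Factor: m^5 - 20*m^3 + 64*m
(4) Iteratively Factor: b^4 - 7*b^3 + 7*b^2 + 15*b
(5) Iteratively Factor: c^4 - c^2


(1) = (o + 2)*(o^2 + 5*o + 6) = (o + 2)^2*(o + 3)
(2) = (h - 2)*(h^4 - h^3 - 21*h^2 + 9*h + 108) = (h - 4)*(h - 2)*(h^3 + 3*h^2 - 9*h - 27) = (h - 4)*(h - 2)*(h + 3)*(h^2 - 9) = (h - 4)*(h - 3)*(h - 2)*(h + 3)*(h + 3)
(3) = (m + 2)*(m^4 - 2*m^3 - 16*m^2 + 32*m) = (m + 2)*(m + 4)*(m^3 - 6*m^2 + 8*m) = (m - 4)*(m + 2)*(m + 4)*(m^2 - 2*m) = m*(m - 4)*(m + 2)*(m + 4)*(m - 2)
(4) = (b - 3)*(b^3 - 4*b^2 - 5*b) = b*(b - 3)*(b^2 - 4*b - 5) = b*(b - 5)*(b - 3)*(b + 1)
(5) = (c + 1)*(c^3 - c^2) = c*(c + 1)*(c^2 - c) = c*(c - 1)*(c + 1)*(c)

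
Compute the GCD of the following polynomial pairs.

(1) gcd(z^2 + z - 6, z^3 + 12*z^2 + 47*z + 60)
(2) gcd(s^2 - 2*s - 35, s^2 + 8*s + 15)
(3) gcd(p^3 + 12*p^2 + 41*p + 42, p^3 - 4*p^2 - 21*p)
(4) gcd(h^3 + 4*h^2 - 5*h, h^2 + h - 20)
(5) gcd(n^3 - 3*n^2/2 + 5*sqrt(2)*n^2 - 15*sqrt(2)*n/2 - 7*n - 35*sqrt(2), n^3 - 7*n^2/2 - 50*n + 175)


(1) = z + 3
(2) = gcd((s - 7)*(s + 5), (s + 3)*(s + 5)) = s + 5
(3) = p + 3
(4) = h + 5
(5) = gcd((n - 7/2)*(n + 2)*(n + 5*sqrt(2)), (n - 7/2)*(n - 5*sqrt(2))*(n + 5*sqrt(2))) = n^2 + n*(-7/2 + 5*sqrt(2)) - 35*sqrt(2)/2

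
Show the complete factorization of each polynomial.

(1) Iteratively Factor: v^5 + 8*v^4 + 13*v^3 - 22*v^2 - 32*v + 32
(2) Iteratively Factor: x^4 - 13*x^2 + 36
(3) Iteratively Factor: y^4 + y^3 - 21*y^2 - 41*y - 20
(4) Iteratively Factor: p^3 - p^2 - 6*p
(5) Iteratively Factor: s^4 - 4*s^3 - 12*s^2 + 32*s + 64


(1) = (v - 1)*(v^4 + 9*v^3 + 22*v^2 - 32) = (v - 1)*(v + 4)*(v^3 + 5*v^2 + 2*v - 8) = (v - 1)*(v + 2)*(v + 4)*(v^2 + 3*v - 4) = (v - 1)^2*(v + 2)*(v + 4)*(v + 4)
(2) = (x + 2)*(x^3 - 2*x^2 - 9*x + 18) = (x - 3)*(x + 2)*(x^2 + x - 6) = (x - 3)*(x + 2)*(x + 3)*(x - 2)
(3) = (y - 5)*(y^3 + 6*y^2 + 9*y + 4) = (y - 5)*(y + 4)*(y^2 + 2*y + 1) = (y - 5)*(y + 1)*(y + 4)*(y + 1)
(4) = (p)*(p^2 - p - 6) = p*(p - 3)*(p + 2)
(5) = (s - 4)*(s^3 - 12*s - 16) = (s - 4)*(s + 2)*(s^2 - 2*s - 8) = (s - 4)^2*(s + 2)*(s + 2)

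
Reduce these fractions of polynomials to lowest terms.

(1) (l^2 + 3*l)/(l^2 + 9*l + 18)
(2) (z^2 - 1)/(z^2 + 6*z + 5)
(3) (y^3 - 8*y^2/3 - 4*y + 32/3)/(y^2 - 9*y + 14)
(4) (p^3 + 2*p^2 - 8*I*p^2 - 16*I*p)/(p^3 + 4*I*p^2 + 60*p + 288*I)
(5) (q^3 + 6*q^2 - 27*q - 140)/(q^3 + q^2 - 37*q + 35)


(1) = l/(l + 6)
(2) = (z - 1)/(z + 5)
(3) = (3*y^2 - 2*y - 16)/(3*y - 21)
(4) = (p^2 + 2*p)/(p^2 + 12*I*p - 36)
(5) = (q + 4)/(q - 1)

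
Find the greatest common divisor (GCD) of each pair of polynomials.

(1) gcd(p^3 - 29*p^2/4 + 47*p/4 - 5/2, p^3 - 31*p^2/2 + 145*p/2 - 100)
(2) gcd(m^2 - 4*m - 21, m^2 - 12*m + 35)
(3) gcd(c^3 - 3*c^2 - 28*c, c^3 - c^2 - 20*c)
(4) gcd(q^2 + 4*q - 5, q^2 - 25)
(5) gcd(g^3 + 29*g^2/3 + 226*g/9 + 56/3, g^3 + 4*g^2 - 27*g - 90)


(1) = gcd((p - 5)*(p - 2)*(p - 1/4), (p - 8)*(p - 5)*(p - 5/2)) = p - 5
(2) = gcd((m - 7)*(m + 3), (m - 7)*(m - 5)) = m - 7
(3) = c^2 + 4*c
(4) = q + 5
(5) = g + 6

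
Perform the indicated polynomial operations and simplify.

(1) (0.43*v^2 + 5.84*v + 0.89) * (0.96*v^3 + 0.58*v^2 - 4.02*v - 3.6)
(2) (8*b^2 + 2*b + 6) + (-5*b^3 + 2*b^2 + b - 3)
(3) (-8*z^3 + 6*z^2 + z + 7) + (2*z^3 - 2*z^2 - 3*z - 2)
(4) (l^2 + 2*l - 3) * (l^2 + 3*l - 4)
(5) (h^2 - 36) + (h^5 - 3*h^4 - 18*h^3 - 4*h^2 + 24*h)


(1) = 0.4128*v^5 + 5.8558*v^4 + 2.513*v^3 - 24.5086*v^2 - 24.6018*v - 3.204
(2) = -5*b^3 + 10*b^2 + 3*b + 3
(3) = -6*z^3 + 4*z^2 - 2*z + 5
(4) = l^4 + 5*l^3 - l^2 - 17*l + 12
(5) = h^5 - 3*h^4 - 18*h^3 - 3*h^2 + 24*h - 36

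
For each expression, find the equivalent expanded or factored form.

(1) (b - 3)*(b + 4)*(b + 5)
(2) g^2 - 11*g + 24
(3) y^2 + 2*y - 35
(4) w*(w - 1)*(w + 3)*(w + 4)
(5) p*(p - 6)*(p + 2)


(1) = b^3 + 6*b^2 - 7*b - 60
(2) = (g - 8)*(g - 3)
(3) = (y - 5)*(y + 7)
(4) = w^4 + 6*w^3 + 5*w^2 - 12*w
(5) = p^3 - 4*p^2 - 12*p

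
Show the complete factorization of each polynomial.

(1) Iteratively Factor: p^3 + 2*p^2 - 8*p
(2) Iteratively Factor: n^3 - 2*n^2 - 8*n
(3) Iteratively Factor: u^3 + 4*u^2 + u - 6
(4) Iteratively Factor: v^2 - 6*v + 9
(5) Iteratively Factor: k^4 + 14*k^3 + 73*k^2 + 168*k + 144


(1) = (p)*(p^2 + 2*p - 8) = p*(p - 2)*(p + 4)
(2) = (n - 4)*(n^2 + 2*n) = n*(n - 4)*(n + 2)
(3) = (u + 2)*(u^2 + 2*u - 3) = (u + 2)*(u + 3)*(u - 1)
(4) = (v - 3)*(v - 3)
(5) = (k + 4)*(k^3 + 10*k^2 + 33*k + 36) = (k + 4)^2*(k^2 + 6*k + 9) = (k + 3)*(k + 4)^2*(k + 3)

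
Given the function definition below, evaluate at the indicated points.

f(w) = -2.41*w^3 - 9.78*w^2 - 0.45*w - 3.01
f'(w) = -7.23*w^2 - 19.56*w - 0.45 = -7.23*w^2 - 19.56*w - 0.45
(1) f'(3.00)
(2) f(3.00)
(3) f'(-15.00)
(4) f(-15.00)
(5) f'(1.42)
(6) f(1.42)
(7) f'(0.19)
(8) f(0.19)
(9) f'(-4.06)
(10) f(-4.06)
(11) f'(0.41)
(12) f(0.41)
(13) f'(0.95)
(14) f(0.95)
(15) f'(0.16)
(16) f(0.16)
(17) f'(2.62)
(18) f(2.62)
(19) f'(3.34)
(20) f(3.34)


(1) = -124.20
(2) = -157.45
(3) = -1333.80
(4) = 5936.99
(5) = -42.80
(6) = -30.27
(7) = -4.43
(8) = -3.47
(9) = -40.21
(10) = -1.11
(11) = -9.68
(12) = -5.00
(13) = -25.56
(14) = -14.33
(15) = -3.76
(16) = -3.34
(17) = -101.33
(18) = -114.67
(19) = -146.44
(20) = -203.41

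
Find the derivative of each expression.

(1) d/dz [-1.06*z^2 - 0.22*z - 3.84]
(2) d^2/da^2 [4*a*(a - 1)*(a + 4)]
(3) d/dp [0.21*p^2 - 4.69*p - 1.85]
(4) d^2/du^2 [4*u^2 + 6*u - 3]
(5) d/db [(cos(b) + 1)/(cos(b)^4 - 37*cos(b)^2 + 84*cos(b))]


(1) = -2.12*z - 0.22
(2) = 24*a + 24
(3) = 0.42*p - 4.69
(4) = 8
(5) = (3*(1 - cos(2*b))^2/4 - 71*cos(b) - 31*cos(2*b)/2 + cos(3*b) + 131/2)*sin(b)/((cos(b)^3 - 37*cos(b) + 84)^2*cos(b)^2)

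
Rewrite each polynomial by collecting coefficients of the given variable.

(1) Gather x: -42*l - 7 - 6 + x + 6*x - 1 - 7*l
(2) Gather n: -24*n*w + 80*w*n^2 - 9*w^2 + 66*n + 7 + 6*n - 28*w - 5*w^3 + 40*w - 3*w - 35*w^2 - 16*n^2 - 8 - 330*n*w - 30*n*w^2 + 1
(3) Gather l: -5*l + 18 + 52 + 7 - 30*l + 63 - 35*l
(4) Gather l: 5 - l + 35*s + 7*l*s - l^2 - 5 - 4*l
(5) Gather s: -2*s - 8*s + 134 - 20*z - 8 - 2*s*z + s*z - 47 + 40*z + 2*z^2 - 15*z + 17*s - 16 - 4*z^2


(1) = -49*l + 7*x - 14
(2) = n^2*(80*w - 16) + n*(-30*w^2 - 354*w + 72) - 5*w^3 - 44*w^2 + 9*w
(3) = 140 - 70*l
(4) = -l^2 + l*(7*s - 5) + 35*s
(5) = s*(7 - z) - 2*z^2 + 5*z + 63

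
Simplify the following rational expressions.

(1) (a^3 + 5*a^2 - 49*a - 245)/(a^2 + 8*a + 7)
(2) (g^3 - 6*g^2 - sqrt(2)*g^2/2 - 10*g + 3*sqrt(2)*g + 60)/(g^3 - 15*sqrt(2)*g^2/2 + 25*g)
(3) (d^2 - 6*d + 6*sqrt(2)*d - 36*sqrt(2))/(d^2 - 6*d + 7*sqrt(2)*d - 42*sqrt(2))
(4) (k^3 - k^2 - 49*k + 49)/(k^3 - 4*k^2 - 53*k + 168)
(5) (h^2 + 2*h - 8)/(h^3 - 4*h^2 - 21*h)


(1) = (a^2 - 2*a - 35)/(a + 1)
(2) = (4*g^2 + g*(-24 + 8*sqrt(2)) - 48*sqrt(2))/(4*g^2 - 20*sqrt(2)*g)
(3) = (d + 6*sqrt(2))/(d + 7*sqrt(2))
(4) = (k^2 - 8*k + 7)/(k^2 - 11*k + 24)
(5) = (h^2 + 2*h - 8)/(h^3 - 4*h^2 - 21*h)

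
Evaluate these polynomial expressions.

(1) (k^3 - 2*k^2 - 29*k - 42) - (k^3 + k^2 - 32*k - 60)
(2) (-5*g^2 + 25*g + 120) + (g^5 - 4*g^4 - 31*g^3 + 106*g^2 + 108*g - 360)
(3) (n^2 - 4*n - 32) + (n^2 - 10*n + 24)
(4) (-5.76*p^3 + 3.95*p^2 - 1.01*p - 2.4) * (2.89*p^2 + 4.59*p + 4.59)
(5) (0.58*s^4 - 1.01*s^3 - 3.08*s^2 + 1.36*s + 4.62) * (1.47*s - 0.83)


(1) = -3*k^2 + 3*k + 18
(2) = g^5 - 4*g^4 - 31*g^3 + 101*g^2 + 133*g - 240
(3) = 2*n^2 - 14*n - 8
(4) = -16.6464*p^5 - 15.0229*p^4 - 11.2268*p^3 + 6.5586*p^2 - 15.6519*p - 11.016
(5) = 0.8526*s^5 - 1.9661*s^4 - 3.6893*s^3 + 4.5556*s^2 + 5.6626*s - 3.8346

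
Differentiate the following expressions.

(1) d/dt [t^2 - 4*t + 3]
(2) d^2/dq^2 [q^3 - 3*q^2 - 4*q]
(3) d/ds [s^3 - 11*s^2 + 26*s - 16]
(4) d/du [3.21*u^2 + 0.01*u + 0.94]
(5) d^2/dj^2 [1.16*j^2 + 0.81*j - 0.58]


(1) = 2*t - 4
(2) = 6*q - 6
(3) = 3*s^2 - 22*s + 26
(4) = 6.42*u + 0.01
(5) = 2.32000000000000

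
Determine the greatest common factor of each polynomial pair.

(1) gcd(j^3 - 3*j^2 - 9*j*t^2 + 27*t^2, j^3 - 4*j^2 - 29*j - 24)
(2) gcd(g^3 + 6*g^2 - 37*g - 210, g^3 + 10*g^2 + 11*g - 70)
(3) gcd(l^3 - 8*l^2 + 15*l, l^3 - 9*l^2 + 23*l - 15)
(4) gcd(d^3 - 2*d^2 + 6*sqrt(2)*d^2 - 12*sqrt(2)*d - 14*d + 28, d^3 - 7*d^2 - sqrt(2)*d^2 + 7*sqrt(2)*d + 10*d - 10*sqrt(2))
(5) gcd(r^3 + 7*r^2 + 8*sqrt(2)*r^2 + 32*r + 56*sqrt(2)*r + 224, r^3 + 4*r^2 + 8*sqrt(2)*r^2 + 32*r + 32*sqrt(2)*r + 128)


(1) = gcd((j - 3)*(j - 3*t)*(j + 3*t), (j - 8)*(j + 1)*(j + 3)) = 1
(2) = g^2 + 12*g + 35
(3) = l^2 - 8*l + 15
(4) = d^2 + d*(-2 - sqrt(2)) + 2*sqrt(2)
(5) = r^2 + 8*sqrt(2)*r + 32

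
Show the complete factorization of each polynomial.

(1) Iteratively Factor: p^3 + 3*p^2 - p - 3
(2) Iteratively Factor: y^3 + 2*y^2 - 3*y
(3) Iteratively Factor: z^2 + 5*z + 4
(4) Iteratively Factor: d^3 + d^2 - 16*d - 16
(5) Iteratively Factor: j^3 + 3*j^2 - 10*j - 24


(1) = (p - 1)*(p^2 + 4*p + 3) = (p - 1)*(p + 1)*(p + 3)
(2) = (y)*(y^2 + 2*y - 3) = y*(y + 3)*(y - 1)
(3) = (z + 1)*(z + 4)
(4) = (d - 4)*(d^2 + 5*d + 4) = (d - 4)*(d + 1)*(d + 4)
(5) = (j + 4)*(j^2 - j - 6) = (j + 2)*(j + 4)*(j - 3)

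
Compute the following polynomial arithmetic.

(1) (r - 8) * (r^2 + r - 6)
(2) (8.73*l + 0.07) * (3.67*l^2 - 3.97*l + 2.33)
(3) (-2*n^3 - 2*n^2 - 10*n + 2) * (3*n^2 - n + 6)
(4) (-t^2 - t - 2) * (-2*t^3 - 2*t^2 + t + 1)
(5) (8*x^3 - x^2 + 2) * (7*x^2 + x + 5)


(1) = r^3 - 7*r^2 - 14*r + 48
(2) = 32.0391*l^3 - 34.4012*l^2 + 20.063*l + 0.1631
(3) = -6*n^5 - 4*n^4 - 40*n^3 + 4*n^2 - 62*n + 12
(4) = 2*t^5 + 4*t^4 + 5*t^3 + 2*t^2 - 3*t - 2
(5) = 56*x^5 + x^4 + 39*x^3 + 9*x^2 + 2*x + 10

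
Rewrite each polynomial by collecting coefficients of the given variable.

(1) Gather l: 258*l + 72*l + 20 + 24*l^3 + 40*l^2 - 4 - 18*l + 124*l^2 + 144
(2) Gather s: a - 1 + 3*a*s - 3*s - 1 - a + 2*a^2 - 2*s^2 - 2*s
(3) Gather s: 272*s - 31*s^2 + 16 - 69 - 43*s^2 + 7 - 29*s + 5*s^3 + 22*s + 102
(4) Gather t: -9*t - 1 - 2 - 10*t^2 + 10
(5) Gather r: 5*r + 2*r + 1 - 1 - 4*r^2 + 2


(1) = 24*l^3 + 164*l^2 + 312*l + 160
(2) = 2*a^2 - 2*s^2 + s*(3*a - 5) - 2
(3) = 5*s^3 - 74*s^2 + 265*s + 56
(4) = -10*t^2 - 9*t + 7
(5) = -4*r^2 + 7*r + 2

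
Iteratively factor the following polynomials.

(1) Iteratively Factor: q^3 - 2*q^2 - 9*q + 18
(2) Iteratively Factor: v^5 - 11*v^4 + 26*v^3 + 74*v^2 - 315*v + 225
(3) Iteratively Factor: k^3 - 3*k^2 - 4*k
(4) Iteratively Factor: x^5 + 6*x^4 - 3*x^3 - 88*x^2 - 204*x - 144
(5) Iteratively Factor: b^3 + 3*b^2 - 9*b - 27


(1) = (q - 3)*(q^2 + q - 6) = (q - 3)*(q + 3)*(q - 2)
(2) = (v - 1)*(v^4 - 10*v^3 + 16*v^2 + 90*v - 225) = (v - 3)*(v - 1)*(v^3 - 7*v^2 - 5*v + 75) = (v - 5)*(v - 3)*(v - 1)*(v^2 - 2*v - 15) = (v - 5)^2*(v - 3)*(v - 1)*(v + 3)
(3) = (k - 4)*(k^2 + k) = k*(k - 4)*(k + 1)
(4) = (x + 2)*(x^4 + 4*x^3 - 11*x^2 - 66*x - 72) = (x + 2)*(x + 3)*(x^3 + x^2 - 14*x - 24) = (x + 2)*(x + 3)^2*(x^2 - 2*x - 8) = (x + 2)^2*(x + 3)^2*(x - 4)
(5) = (b + 3)*(b^2 - 9) = (b + 3)^2*(b - 3)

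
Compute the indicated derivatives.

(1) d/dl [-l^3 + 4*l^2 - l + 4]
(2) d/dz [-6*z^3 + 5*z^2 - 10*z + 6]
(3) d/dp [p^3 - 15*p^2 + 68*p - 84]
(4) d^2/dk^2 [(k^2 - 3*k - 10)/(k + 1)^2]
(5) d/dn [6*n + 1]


(1) = -3*l^2 + 8*l - 1
(2) = -18*z^2 + 10*z - 10
(3) = 3*p^2 - 30*p + 68
(4) = 2*(-5*k - 23)/(k^4 + 4*k^3 + 6*k^2 + 4*k + 1)
(5) = 6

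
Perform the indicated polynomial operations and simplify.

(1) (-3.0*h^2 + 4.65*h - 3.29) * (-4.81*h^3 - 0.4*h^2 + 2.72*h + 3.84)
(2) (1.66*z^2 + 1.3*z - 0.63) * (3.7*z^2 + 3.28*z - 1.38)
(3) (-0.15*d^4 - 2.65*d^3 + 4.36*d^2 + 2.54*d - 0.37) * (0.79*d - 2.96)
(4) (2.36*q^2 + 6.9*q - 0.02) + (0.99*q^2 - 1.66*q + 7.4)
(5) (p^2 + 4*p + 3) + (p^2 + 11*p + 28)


(1) = 14.43*h^5 - 21.1665*h^4 + 5.8049*h^3 + 2.444*h^2 + 8.9072*h - 12.6336
(2) = 6.142*z^4 + 10.2548*z^3 - 0.3578*z^2 - 3.8604*z + 0.8694
(3) = -0.1185*d^5 - 1.6495*d^4 + 11.2884*d^3 - 10.899*d^2 - 7.8107*d + 1.0952
(4) = 3.35*q^2 + 5.24*q + 7.38
(5) = 2*p^2 + 15*p + 31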